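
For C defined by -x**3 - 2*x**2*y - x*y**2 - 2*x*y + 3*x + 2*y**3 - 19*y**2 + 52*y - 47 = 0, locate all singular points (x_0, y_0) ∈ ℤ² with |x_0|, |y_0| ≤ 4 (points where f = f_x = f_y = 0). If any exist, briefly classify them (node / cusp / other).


Singular points: {(-2, 3)}; classification: cusp.

Compute partial derivatives:
  f_x = -3*x**2 - 4*x*y - y**2 - 2*y + 3.
  f_y = -2*x**2 - 2*x*y - 2*x + 6*y**2 - 38*y + 52.
Scan x_0 ∈ {−4, ..., 4}. For each x_0, f_y(x_0, y) is a polynomial in y; find its integer roots y ∈ {−4, ..., 4}, then test f_x and f at those candidates.
  x = -4: f_y(-4, y) = 6*y**2 - 30*y + 28; no integer root y with |y| ≤ 4.
  x = -3: f_y(-3, y) = 6*y**2 - 32*y + 40; vanishes at y ∈ {2}. (-3, 2): f_x = -8 ≠ 0.
  x = -2: f_y(-2, y) = 6*y**2 - 34*y + 48; vanishes at y ∈ {3}. (-2, 3): f_x = 0, f = 0 — SINGULAR.
  x = -1: f_y(-1, y) = 6*y**2 - 36*y + 52; no integer root y with |y| ≤ 4.
  x = 0: f_y(0, y) = 6*y**2 - 38*y + 52; vanishes at y ∈ {2}. (0, 2): f_x = -5 ≠ 0.
  x = 1: f_y(1, y) = 6*y**2 - 40*y + 48; no integer root y with |y| ≤ 4.
  x = 2: f_y(2, y) = 6*y**2 - 42*y + 40; no integer root y with |y| ≤ 4.
  x = 3: f_y(3, y) = 6*y**2 - 44*y + 28; no integer root y with |y| ≤ 4.
  x = 4: f_y(4, y) = 6*y**2 - 46*y + 12; no integer root y with |y| ≤ 4.
Only singular point on the grid: (-2, 3).
Classify: substitute x = -2 + u, y = 3 + v and expand: f = -u**3 - 2*u**2*v - u*v**2 + 2*v**3 + v**2.
No constant or linear terms (consistent with a singular point). Quadratic part: v**2. Cubic part: -u**3 - 2*u**2*v - u*v**2 + 2*v**3.
The quadratic part v**2 is a perfect square, so there is a single (double) tangent line v = 0, i.e. y = 3. Restricting the cubic part to that line (v = 0) leaves -u**3 ≠ 0, so f is not divisible by v and the branch is v² ≈ u**3 to lowest order — this is a cusp.
Classification: cusp.


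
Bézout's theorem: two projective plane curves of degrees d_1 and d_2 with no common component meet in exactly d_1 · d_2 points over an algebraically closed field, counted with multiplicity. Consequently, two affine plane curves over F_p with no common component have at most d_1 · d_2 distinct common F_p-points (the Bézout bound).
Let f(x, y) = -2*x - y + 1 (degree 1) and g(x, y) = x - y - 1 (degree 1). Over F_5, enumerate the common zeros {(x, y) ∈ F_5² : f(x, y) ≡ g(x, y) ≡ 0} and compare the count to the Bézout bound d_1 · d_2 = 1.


Common zeros: {(4, 3)}; count = 1; Bézout bound = 1.

deg(f) = 1, deg(g) = 1, so Bézout bound = 1.
Scan x ∈ F_5. For each x, list the y ∈ F_5 with f(x, y) ≡ 0 and those with g(x, y) ≡ 0 (mod 5); the common zeros in that column are the intersection.
  x = 0: f ≡ 0 at y ∈ {1}; g ≡ 0 at y ∈ {4}; common: ∅.
  x = 1: f ≡ 0 at y ∈ {4}; g ≡ 0 at y ∈ {0}; common: ∅.
  x = 2: f ≡ 0 at y ∈ {2}; g ≡ 0 at y ∈ {1}; common: ∅.
  x = 3: f ≡ 0 at y ∈ {0}; g ≡ 0 at y ∈ {2}; common: ∅.
  x = 4: f ≡ 0 at y ∈ {3}; g ≡ 0 at y ∈ {3}; common: {3}.
Collecting: common zeros = {(4, 3)}, so the count is 1.
Comparison with the Bézout bound: 1 ≤ 1 = deg(f)·deg(g), as expected for curves with no common component (the bound is attained).


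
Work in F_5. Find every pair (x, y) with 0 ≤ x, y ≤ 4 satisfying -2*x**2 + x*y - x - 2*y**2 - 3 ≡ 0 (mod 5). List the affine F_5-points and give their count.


Affine F_5-points: {(0, 1), (0, 4), (2, 3), (4, 3), (4, 4)}; count = 5.

For each of the 25 pairs (x, y) ∈ F_5², evaluate f(x, y) mod 5. Record the zeros.
  x = 0: [0↦2, 1↦0, 2↦4, 3↦4, 4↦0]  zeros at y ∈ {1, 4}
  x = 1: [0↦4, 1↦3, 2↦3, 3↦4, 4↦1]  zeros at y ∈ ∅
  x = 2: [0↦2, 1↦2, 2↦3, 3↦0, 4↦3]  zeros at y ∈ {3}
  x = 3: [0↦1, 1↦2, 2↦4, 3↦2, 4↦1]  zeros at y ∈ ∅
  x = 4: [0↦1, 1↦3, 2↦1, 3↦0, 4↦0]  zeros at y ∈ {3, 4}
Collecting zeros: affine points = {(0, 1), (0, 4), (2, 3), (4, 3), (4, 4)}.
Total count |C(F_5)_aff| = 5.


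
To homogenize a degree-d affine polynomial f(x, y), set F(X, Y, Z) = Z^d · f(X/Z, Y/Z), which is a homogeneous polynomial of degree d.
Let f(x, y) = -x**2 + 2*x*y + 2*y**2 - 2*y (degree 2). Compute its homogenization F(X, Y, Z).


F(X, Y, Z) = -X**2 + 2*X*Y + 2*Y**2 - 2*Y*Z

deg(f) = 2.
Substitute x = X/Z, y = Y/Z into f, then multiply by Z^2.
  monomial -1·x^2·y^0 ↦ -1·X^2·Y^0·Z^0.
  monomial 2·x^1·y^1 ↦ 2·X^1·Y^1·Z^0.
  monomial 2·x^0·y^2 ↦ 2·X^0·Y^2·Z^0.
  monomial -2·x^0·y^1 ↦ -2·X^0·Y^1·Z^1.
Collecting: F(X, Y, Z) = -X**2 + 2*X*Y + 2*Y**2 - 2*Y*Z.


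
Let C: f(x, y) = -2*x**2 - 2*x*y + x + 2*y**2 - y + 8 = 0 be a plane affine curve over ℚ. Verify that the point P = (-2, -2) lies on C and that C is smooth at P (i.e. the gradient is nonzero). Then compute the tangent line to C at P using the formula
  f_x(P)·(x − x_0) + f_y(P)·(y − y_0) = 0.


Tangent line at P: 13*x - 5*y + 16 = 0.

Step 1: f(-2, -2) = 0, so P lies on C.
Step 2: partial derivatives
  f_x(x, y) = -4*x - 2*y + 1, f_y(x, y) = -2*x + 4*y - 1.
  f_x(P) = 13, f_y(P) = -5 (gradient nonzero, so P is smooth).
Step 3: tangent line at P: 13·(x − -2) + -5·(y − -2) = 0.
Expanding: 13*x - 5*y + 16 = 0.


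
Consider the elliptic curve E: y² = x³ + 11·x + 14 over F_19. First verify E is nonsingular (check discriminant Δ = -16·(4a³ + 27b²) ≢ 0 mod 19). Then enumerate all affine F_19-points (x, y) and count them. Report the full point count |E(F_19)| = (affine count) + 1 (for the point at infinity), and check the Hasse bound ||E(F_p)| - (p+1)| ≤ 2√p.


Affine points = {(1, 8), (1, 11), (2, 5), (2, 14), (3, 6), (3, 13), (5, 2), (5, 17), (6, 7), (6, 12), (7, 4), (7, 15), (8, 5), (8, 14), (9, 5), (9, 14), (13, 6), (13, 13), (14, 9), (14, 10), (15, 1), (15, 18), (16, 7), (16, 12)}; affine count = 24; |E(F_19)| = 25.

Discriminant check: Δ ∝ 4a³ + 27b² = 4·11³ + 27·14² = 4·1331 + 27·196 ≡ 14 (mod 19). Nonzero ⇒ E is nonsingular.
For each x ∈ F_19, compute rhs = x³ + 11·x + 14 mod 19, then count y ∈ F_19 with y² ≡ rhs.
  x = 0: rhs = 14, matching y values: none (0 points).
  x = 1: rhs = 7, matching y values: 8, 11 (2 points).
  x = 2: rhs = 6, matching y values: 5, 14 (2 points).
  x = 3: rhs = 17, matching y values: 6, 13 (2 points).
  x = 4: rhs = 8, matching y values: none (0 points).
  x = 5: rhs = 4, matching y values: 2, 17 (2 points).
  x = 6: rhs = 11, matching y values: 7, 12 (2 points).
  x = 7: rhs = 16, matching y values: 4, 15 (2 points).
  x = 8: rhs = 6, matching y values: 5, 14 (2 points).
  x = 9: rhs = 6, matching y values: 5, 14 (2 points).
  x = 10: rhs = 3, matching y values: none (0 points).
  x = 11: rhs = 3, matching y values: none (0 points).
  x = 12: rhs = 12, matching y values: none (0 points).
  x = 13: rhs = 17, matching y values: 6, 13 (2 points).
  x = 14: rhs = 5, matching y values: 9, 10 (2 points).
  x = 15: rhs = 1, matching y values: 1, 18 (2 points).
  x = 16: rhs = 11, matching y values: 7, 12 (2 points).
  x = 17: rhs = 3, matching y values: none (0 points).
  x = 18: rhs = 2, matching y values: none (0 points).
Total affine count: 24.
Full point count |E(F_19)| = 24 + 1 = 25.
Hasse bound: |25 − (19+1)| = |5| = 5 ≤ 2√19 ≈ 8.7178 ✓.


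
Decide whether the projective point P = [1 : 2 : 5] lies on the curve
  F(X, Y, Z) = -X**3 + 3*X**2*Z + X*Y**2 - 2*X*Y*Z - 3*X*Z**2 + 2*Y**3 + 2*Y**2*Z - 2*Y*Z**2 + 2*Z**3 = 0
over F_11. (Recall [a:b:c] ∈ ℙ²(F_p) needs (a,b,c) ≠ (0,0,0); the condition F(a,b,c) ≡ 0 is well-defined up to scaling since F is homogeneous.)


F(1,2,5) ≡ 8 (mod 11); P is NOT on the curve.

Evaluate F(1, 2, 5) term-by-term (mod 11).
  -X**3 ↦ -1·1·1·1 = -1
  3*X**2*Z ↦ 3·1·1·5 = 15
  X*Y**2 ↦ 1·1·4·1 = 4
  -2*X*Y*Z ↦ -2·1·2·5 = -20
  -3*X*Z**2 ↦ -3·1·1·25 = -75
  2*Y**3 ↦ 2·1·8·1 = 16
  2*Y**2*Z ↦ 2·1·4·5 = 40
  -2*Y*Z**2 ↦ -2·1·2·25 = -100
  2*Z**3 ↦ 2·1·1·125 = 250
Sum: F(1, 2, 5) = (-1) + (15) + (4) + (-20) + (-75) + (16) + (40) + (-100) + (250) = 129.
Reducing mod 11: 129 ≡ 8 (mod 11).
Since F(a, b, c) ≡ 8 ≠ 0 (mod 11), P does NOT lie on the curve.


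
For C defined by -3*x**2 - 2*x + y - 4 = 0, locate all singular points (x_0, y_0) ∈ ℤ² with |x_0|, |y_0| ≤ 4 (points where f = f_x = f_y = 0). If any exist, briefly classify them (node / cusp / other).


No singular points in the scanned grid; C is smooth there.

Compute partial derivatives:
  f_x = -6*x - 2.
  f_y = 1.
f_y = 1 is a nonzero constant, so f_y never vanishes: no point (x, y) can satisfy f = f_x = f_y = 0. In particular no (x, y) ∈ {−4, ..., 4}² is singular; the curve is smooth.


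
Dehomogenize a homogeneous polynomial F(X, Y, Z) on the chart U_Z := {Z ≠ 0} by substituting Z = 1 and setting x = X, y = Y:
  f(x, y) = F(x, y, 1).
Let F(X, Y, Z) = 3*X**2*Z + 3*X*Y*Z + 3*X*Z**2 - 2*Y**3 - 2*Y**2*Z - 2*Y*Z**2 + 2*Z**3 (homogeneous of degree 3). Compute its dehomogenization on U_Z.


f(x, y) = 3*x**2 + 3*x*y + 3*x - 2*y**3 - 2*y**2 - 2*y + 2

On U_Z we set Z = 1. Each monomial c·X^i·Y^j·Z^k in F becomes c·x^i·y^j·1^k = c·x^i·y^j.
Substituting Z = 1: F(X, Y, 1) = 3*x**2 + 3*x*y + 3*x - 2*y**3 - 2*y**2 - 2*y + 2.
Note: deg(f) ≤ deg(F) = 3; strict inequality happens when F is divisible by Z (lost terms).


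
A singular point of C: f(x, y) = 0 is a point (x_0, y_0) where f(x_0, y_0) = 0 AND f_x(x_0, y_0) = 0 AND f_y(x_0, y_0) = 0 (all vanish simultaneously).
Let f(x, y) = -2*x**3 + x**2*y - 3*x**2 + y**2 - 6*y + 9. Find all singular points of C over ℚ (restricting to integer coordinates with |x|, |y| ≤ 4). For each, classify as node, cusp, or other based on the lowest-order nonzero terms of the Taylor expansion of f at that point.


Singular points: {(0, 3)}; classification: cusp.

Compute partial derivatives:
  f_x = -6*x**2 + 2*x*y - 6*x.
  f_y = x**2 + 2*y - 6.
Scan x_0 ∈ {−4, ..., 4}. For each x_0, f_y(x_0, y) is a polynomial in y; find its integer roots y ∈ {−4, ..., 4}, then test f_x and f at those candidates.
  x = -4: f_y(-4, y) = 2*y + 10; no integer root y with |y| ≤ 4.
  x = -3: f_y(-3, y) = 2*y + 3; no integer root y with |y| ≤ 4.
  x = -2: f_y(-2, y) = 2*y - 2; vanishes at y ∈ {1}. (-2, 1): f_x = -16 ≠ 0.
  x = -1: f_y(-1, y) = 2*y - 5; no integer root y with |y| ≤ 4.
  x = 0: f_y(0, y) = 2*y - 6; vanishes at y ∈ {3}. (0, 3): f_x = 0, f = 0 — SINGULAR.
  x = 1: f_y(1, y) = 2*y - 5; no integer root y with |y| ≤ 4.
  x = 2: f_y(2, y) = 2*y - 2; vanishes at y ∈ {1}. (2, 1): f_x = -32 ≠ 0.
  x = 3: f_y(3, y) = 2*y + 3; no integer root y with |y| ≤ 4.
  x = 4: f_y(4, y) = 2*y + 10; no integer root y with |y| ≤ 4.
Only singular point on the grid: (0, 3).
Classify: substitute x = 0 + u, y = 3 + v and expand: f = -2*u**3 + u**2*v + v**2.
No constant or linear terms (consistent with a singular point). Quadratic part: v**2. Cubic part: -2*u**3 + u**2*v.
The quadratic part v**2 is a perfect square, so there is a single (double) tangent line v = 0, i.e. y = 3. Restricting the cubic part to that line (v = 0) leaves -2*u**3 ≠ 0, so f is not divisible by v and the branch is v² ≈ 2*u**3 to lowest order — this is a cusp.
Classification: cusp.


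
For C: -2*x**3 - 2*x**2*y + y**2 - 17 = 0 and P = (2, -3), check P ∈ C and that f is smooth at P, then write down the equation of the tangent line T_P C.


Tangent line at P: -14*y - 42 = 0.

Step 1: f(2, -3) = 0, so P lies on C.
Step 2: partial derivatives
  f_x(x, y) = -6*x**2 - 4*x*y, f_y(x, y) = -2*x**2 + 2*y.
  f_x(P) = 0, f_y(P) = -14 (gradient nonzero, so P is smooth).
Step 3: tangent line at P: 0·(x − 2) + -14·(y − -3) = 0.
Expanding: -14*y - 42 = 0.


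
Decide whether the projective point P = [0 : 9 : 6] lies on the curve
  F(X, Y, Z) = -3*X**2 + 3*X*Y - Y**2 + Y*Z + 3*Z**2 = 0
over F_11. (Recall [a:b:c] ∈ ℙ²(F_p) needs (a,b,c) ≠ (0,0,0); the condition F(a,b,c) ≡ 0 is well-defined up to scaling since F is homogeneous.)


F(0,9,6) ≡ 4 (mod 11); P is NOT on the curve.

Evaluate F(0, 9, 6) term-by-term (mod 11).
  -3*X**2 ↦ -3·0·1·1 = 0
  3*X*Y ↦ 3·0·9·1 = 0
  -Y**2 ↦ -1·1·81·1 = -81
  Y*Z ↦ 1·1·9·6 = 54
  3*Z**2 ↦ 3·1·1·36 = 108
Sum: F(0, 9, 6) = (0) + (0) + (-81) + (54) + (108) = 81.
Reducing mod 11: 81 ≡ 4 (mod 11).
Since F(a, b, c) ≡ 4 ≠ 0 (mod 11), P does NOT lie on the curve.


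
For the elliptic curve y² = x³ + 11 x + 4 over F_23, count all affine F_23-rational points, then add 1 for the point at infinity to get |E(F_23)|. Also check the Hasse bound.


Affine points = {(0, 2), (0, 21), (1, 4), (1, 19), (3, 8), (3, 15), (5, 0), (8, 11), (8, 12), (9, 2), (9, 21), (12, 1), (12, 22), (14, 2), (14, 21), (15, 5), (15, 18), (18, 10), (18, 13), (20, 6), (20, 17)}; affine count = 21; |E(F_23)| = 22.

Discriminant check: Δ ∝ 4a³ + 27b² = 4·11³ + 27·4² = 4·1331 + 27·16 ≡ 6 (mod 23). Nonzero ⇒ E is nonsingular.
For each x ∈ F_23, compute rhs = x³ + 11·x + 4 mod 23, then count y ∈ F_23 with y² ≡ rhs.
  x = 0: rhs = 4, matching y values: 2, 21 (2 points).
  x = 1: rhs = 16, matching y values: 4, 19 (2 points).
  x = 2: rhs = 11, matching y values: none (0 points).
  x = 3: rhs = 18, matching y values: 8, 15 (2 points).
  x = 4: rhs = 20, matching y values: none (0 points).
  x = 5: rhs = 0, matching y values: 0 (1 points).
  x = 6: rhs = 10, matching y values: none (0 points).
  x = 7: rhs = 10, matching y values: none (0 points).
  x = 8: rhs = 6, matching y values: 11, 12 (2 points).
  x = 9: rhs = 4, matching y values: 2, 21 (2 points).
  x = 10: rhs = 10, matching y values: none (0 points).
  x = 11: rhs = 7, matching y values: none (0 points).
  x = 12: rhs = 1, matching y values: 1, 22 (2 points).
  x = 13: rhs = 21, matching y values: none (0 points).
  x = 14: rhs = 4, matching y values: 2, 21 (2 points).
  x = 15: rhs = 2, matching y values: 5, 18 (2 points).
  x = 16: rhs = 21, matching y values: none (0 points).
  x = 17: rhs = 21, matching y values: none (0 points).
  x = 18: rhs = 8, matching y values: 10, 13 (2 points).
  x = 19: rhs = 11, matching y values: none (0 points).
  x = 20: rhs = 13, matching y values: 6, 17 (2 points).
  x = 21: rhs = 20, matching y values: none (0 points).
  x = 22: rhs = 15, matching y values: none (0 points).
Total affine count: 21.
Full point count |E(F_23)| = 21 + 1 = 22.
Hasse bound: |22 − (23+1)| = |-2| = 2 ≤ 2√23 ≈ 9.5917 ✓.


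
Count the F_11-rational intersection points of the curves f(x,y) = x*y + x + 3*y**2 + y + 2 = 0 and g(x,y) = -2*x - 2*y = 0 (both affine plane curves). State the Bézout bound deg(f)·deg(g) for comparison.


Common zeros: ∅; count = 0; Bézout bound = 2.

deg(f) = 2, deg(g) = 1, so Bézout bound = 2.
Scan x ∈ F_11. For each x, list the y ∈ F_11 with f(x, y) ≡ 0 and those with g(x, y) ≡ 0 (mod 11); the common zeros in that column are the intersection.
  x = 0: f ≡ 0 at y ∈ ∅; g ≡ 0 at y ∈ {0}; common: ∅.
  x = 1: f ≡ 0 at y ∈ {5, 9}; g ≡ 0 at y ∈ {10}; common: ∅.
  x = 2: f ≡ 0 at y ∈ {2, 8}; g ≡ 0 at y ∈ {9}; common: ∅.
  x = 3: f ≡ 0 at y ∈ {3}; g ≡ 0 at y ∈ {8}; common: ∅.
  x = 4: f ≡ 0 at y ∈ ∅; g ≡ 0 at y ∈ {7}; common: ∅.
  x = 5: f ≡ 0 at y ∈ ∅; g ≡ 0 at y ∈ {6}; common: ∅.
  x = 6: f ≡ 0 at y ∈ ∅; g ≡ 0 at y ∈ {5}; common: ∅.
  x = 7: f ≡ 0 at y ∈ {6}; g ≡ 0 at y ∈ {4}; common: ∅.
  x = 8: f ≡ 0 at y ∈ {1, 7}; g ≡ 0 at y ∈ {3}; common: ∅.
  x = 9: f ≡ 0 at y ∈ {0, 4}; g ≡ 0 at y ∈ {2}; common: ∅.
  x = 10: f ≡ 0 at y ∈ ∅; g ≡ 0 at y ∈ {1}; common: ∅.
Collecting: common zeros = ∅, so the count is 0.
Comparison with the Bézout bound: 0 ≤ 2 = deg(f)·deg(g), as expected for curves with no common component (the affine F_11-count falls short of the bound because intersections may lie at infinity, over extension fields, or carry multiplicity).


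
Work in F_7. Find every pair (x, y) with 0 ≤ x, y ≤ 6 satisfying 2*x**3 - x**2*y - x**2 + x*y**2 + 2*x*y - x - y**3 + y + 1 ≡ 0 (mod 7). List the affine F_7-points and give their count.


Affine F_7-points: {(0, 5), (3, 6), (4, 1), (4, 5), (6, 5)}; count = 5.

For each of the 49 pairs (x, y) ∈ F_7², evaluate f(x, y) mod 7. Record the zeros.
  x = 0: [0↦1, 1↦1, 2↦2, 3↦5, 4↦4, 5↦0, 6↦1]  zeros at y ∈ {5}
  x = 1: [0↦1, 1↦3, 2↦1, 3↦3, 4↦3, 5↦2, 6↦1]  zeros at y ∈ ∅
  x = 2: [0↦4, 1↦6, 2↦6, 3↦5, 4↦4, 5↦4, 6↦6]  zeros at y ∈ ∅
  x = 3: [0↦1, 1↦1, 2↦1, 3↦2, 4↦5, 5↦4, 6↦0]  zeros at y ∈ {6}
  x = 4: [0↦4, 1↦0, 2↦5, 3↦6, 4↦4, 5↦0, 6↦2]  zeros at y ∈ {1, 5}
  x = 5: [0↦4, 1↦1, 2↦2, 3↦1, 4↦6, 5↦4, 6↦3]  zeros at y ∈ ∅
  x = 6: [0↦6, 1↦2, 2↦4, 3↦6, 4↦2, 5↦0, 6↦1]  zeros at y ∈ {5}
Collecting zeros: affine points = {(0, 5), (3, 6), (4, 1), (4, 5), (6, 5)}.
Total count |C(F_7)_aff| = 5.


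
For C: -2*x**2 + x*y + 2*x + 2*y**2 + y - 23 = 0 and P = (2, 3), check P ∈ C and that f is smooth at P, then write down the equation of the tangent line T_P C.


Tangent line at P: -3*x + 15*y - 39 = 0.

Step 1: f(2, 3) = 0, so P lies on C.
Step 2: partial derivatives
  f_x(x, y) = -4*x + y + 2, f_y(x, y) = x + 4*y + 1.
  f_x(P) = -3, f_y(P) = 15 (gradient nonzero, so P is smooth).
Step 3: tangent line at P: -3·(x − 2) + 15·(y − 3) = 0.
Expanding: -3*x + 15*y - 39 = 0.


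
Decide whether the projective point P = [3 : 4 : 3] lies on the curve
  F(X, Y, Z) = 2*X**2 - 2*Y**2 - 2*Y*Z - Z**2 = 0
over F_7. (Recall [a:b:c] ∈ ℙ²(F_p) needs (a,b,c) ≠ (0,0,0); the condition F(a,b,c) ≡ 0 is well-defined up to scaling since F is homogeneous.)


F(3,4,3) ≡ 2 (mod 7); P is NOT on the curve.

Evaluate F(3, 4, 3) term-by-term (mod 7).
  2*X**2 ↦ 2·9·1·1 = 18
  -2*Y**2 ↦ -2·1·16·1 = -32
  -2*Y*Z ↦ -2·1·4·3 = -24
  -Z**2 ↦ -1·1·1·9 = -9
Sum: F(3, 4, 3) = (18) + (-32) + (-24) + (-9) = -47.
Reducing mod 7: -47 ≡ 2 (mod 7).
Since F(a, b, c) ≡ 2 ≠ 0 (mod 7), P does NOT lie on the curve.


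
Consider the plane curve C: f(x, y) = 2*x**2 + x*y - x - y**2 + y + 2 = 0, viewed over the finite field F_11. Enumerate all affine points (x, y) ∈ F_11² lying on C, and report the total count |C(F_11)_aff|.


Affine F_11-points: {(0, 2), (0, 10), (1, 3), (1, 10), (5, 2), (5, 4), (9, 3), (9, 7), (10, 4), (10, 7)}; count = 10.

For each of the 121 pairs (x, y) ∈ F_11², evaluate f(x, y) mod 11. Record the zeros.
  x = 0: [0↦2, 1↦2, 2↦0, 3↦7, 4↦1, 5↦4, 6↦5, 7↦4, 8↦1, 9↦7, 10↦0]  zeros at y ∈ {2, 10}
  x = 1: [0↦3, 1↦4, 2↦3, 3↦0, 4↦6, 5↦10, 6↦1, 7↦1, 8↦10, 9↦6, 10↦0]  zeros at y ∈ {3, 10}
  x = 2: [0↦8, 1↦10, 2↦10, 3↦8, 4↦4, 5↦9, 6↦1, 7↦2, 8↦1, 9↦9, 10↦4]  zeros at y ∈ ∅
  x = 3: [0↦6, 1↦9, 2↦10, 3↦9, 4↦6, 5↦1, 6↦5, 7↦7, 8↦7, 9↦5, 10↦1]  zeros at y ∈ ∅
  x = 4: [0↦8, 1↦1, 2↦3, 3↦3, 4↦1, 5↦8, 6↦2, 7↦5, 8↦6, 9↦5, 10↦2]  zeros at y ∈ ∅
  x = 5: [0↦3, 1↦8, 2↦0, 3↦1, 4↦0, 5↦8, 6↦3, 7↦7, 8↦9, 9↦9, 10↦7]  zeros at y ∈ {2, 4}
  x = 6: [0↦2, 1↦8, 2↦1, 3↦3, 4↦3, 5↦1, 6↦8, 7↦2, 8↦5, 9↦6, 10↦5]  zeros at y ∈ ∅
  x = 7: [0↦5, 1↦1, 2↦6, 3↦9, 4↦10, 5↦9, 6↦6, 7↦1, 8↦5, 9↦7, 10↦7]  zeros at y ∈ ∅
  x = 8: [0↦1, 1↦9, 2↦4, 3↦8, 4↦10, 5↦10, 6↦8, 7↦4, 8↦9, 9↦1, 10↦2]  zeros at y ∈ ∅
  x = 9: [0↦1, 1↦10, 2↦6, 3↦0, 4↦3, 5↦4, 6↦3, 7↦0, 8↦6, 9↦10, 10↦1]  zeros at y ∈ {3, 7}
  x = 10: [0↦5, 1↦4, 2↦1, 3↦7, 4↦0, 5↦2, 6↦2, 7↦0, 8↦7, 9↦1, 10↦4]  zeros at y ∈ {4, 7}
Collecting zeros: affine points = {(0, 2), (0, 10), (1, 3), (1, 10), (5, 2), (5, 4), (9, 3), (9, 7), (10, 4), (10, 7)}.
Total count |C(F_11)_aff| = 10.


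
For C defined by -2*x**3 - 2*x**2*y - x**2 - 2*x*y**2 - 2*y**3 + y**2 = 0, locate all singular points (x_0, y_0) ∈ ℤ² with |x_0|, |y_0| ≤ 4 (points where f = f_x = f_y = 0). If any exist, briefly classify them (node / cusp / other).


Singular points: {(0, 0)}; classification: node.

Compute partial derivatives:
  f_x = -6*x**2 - 4*x*y - 2*x - 2*y**2.
  f_y = -2*x**2 - 4*x*y - 6*y**2 + 2*y.
Scan x_0 ∈ {−4, ..., 4}. For each x_0, f_y(x_0, y) is a polynomial in y; find its integer roots y ∈ {−4, ..., 4}, then test f_x and f at those candidates.
  x = -4: f_y(-4, y) = -6*y**2 + 18*y - 32; no integer root y with |y| ≤ 4.
  x = -3: f_y(-3, y) = -6*y**2 + 14*y - 18; no integer root y with |y| ≤ 4.
  x = -2: f_y(-2, y) = -6*y**2 + 10*y - 8; no integer root y with |y| ≤ 4.
  x = -1: f_y(-1, y) = -6*y**2 + 6*y - 2; no integer root y with |y| ≤ 4.
  x = 0: f_y(0, y) = -6*y**2 + 2*y; vanishes at y ∈ {0}. (0, 0): f_x = 0, f = 0 — SINGULAR.
  x = 1: f_y(1, y) = -6*y**2 - 2*y - 2; no integer root y with |y| ≤ 4.
  x = 2: f_y(2, y) = -6*y**2 - 6*y - 8; no integer root y with |y| ≤ 4.
  x = 3: f_y(3, y) = -6*y**2 - 10*y - 18; no integer root y with |y| ≤ 4.
  x = 4: f_y(4, y) = -6*y**2 - 14*y - 32; no integer root y with |y| ≤ 4.
Only singular point on the grid: (0, 0).
Classify: substitute x = 0 + u, y = 0 + v and expand: f = -2*u**3 - 2*u**2*v - u**2 - 2*u*v**2 - 2*v**3 + v**2.
No constant or linear terms (consistent with a singular point). Quadratic part: -u**2 + v**2. Cubic part: -2*u**3 - 2*u**2*v - 2*u*v**2 - 2*v**3.
The quadratic part v**2 - u**2 = (v − u)(v + u) splits into two distinct linear factors, so there are two distinct tangent lines y − 0 = ±(x − 0) — this is a node (ordinary double point).
Classification: node.


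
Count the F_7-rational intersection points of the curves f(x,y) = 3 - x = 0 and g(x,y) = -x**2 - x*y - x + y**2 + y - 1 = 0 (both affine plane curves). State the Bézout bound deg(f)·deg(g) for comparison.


Common zeros: {(3, 1)}; count = 1; Bézout bound = 2.

deg(f) = 1, deg(g) = 2, so Bézout bound = 2.
Scan x ∈ F_7. For each x, list the y ∈ F_7 with f(x, y) ≡ 0 and those with g(x, y) ≡ 0 (mod 7); the common zeros in that column are the intersection.
  x = 0: f ≡ 0 at y ∈ ∅; g ≡ 0 at y ∈ ∅; common: ∅.
  x = 1: f ≡ 0 at y ∈ ∅; g ≡ 0 at y ∈ ∅; common: ∅.
  x = 2: f ≡ 0 at y ∈ ∅; g ≡ 0 at y ∈ {0, 1}; common: ∅.
  x = 3: f ≡ 0 at y ∈ {0, 1, 2, 3, 4, 5, 6}; g ≡ 0 at y ∈ {1}; common: {1}.
  x = 4: f ≡ 0 at y ∈ ∅; g ≡ 0 at y ∈ {0, 3}; common: ∅.
  x = 5: f ≡ 0 at y ∈ ∅; g ≡ 0 at y ∈ {2}; common: ∅.
  x = 6: f ≡ 0 at y ∈ ∅; g ≡ 0 at y ∈ {2, 3}; common: ∅.
Collecting: common zeros = {(3, 1)}, so the count is 1.
Comparison with the Bézout bound: 1 ≤ 2 = deg(f)·deg(g), as expected for curves with no common component (the affine F_7-count falls short of the bound because intersections may lie at infinity, over extension fields, or carry multiplicity).


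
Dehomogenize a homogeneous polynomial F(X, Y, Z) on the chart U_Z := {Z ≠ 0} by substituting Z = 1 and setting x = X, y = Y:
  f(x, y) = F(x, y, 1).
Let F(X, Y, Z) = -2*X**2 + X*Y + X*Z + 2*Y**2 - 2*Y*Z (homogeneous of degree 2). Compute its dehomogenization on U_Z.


f(x, y) = -2*x**2 + x*y + x + 2*y**2 - 2*y

On U_Z we set Z = 1. Each monomial c·X^i·Y^j·Z^k in F becomes c·x^i·y^j·1^k = c·x^i·y^j.
Substituting Z = 1: F(X, Y, 1) = -2*x**2 + x*y + x + 2*y**2 - 2*y.
Note: deg(f) ≤ deg(F) = 2; strict inequality happens when F is divisible by Z (lost terms).


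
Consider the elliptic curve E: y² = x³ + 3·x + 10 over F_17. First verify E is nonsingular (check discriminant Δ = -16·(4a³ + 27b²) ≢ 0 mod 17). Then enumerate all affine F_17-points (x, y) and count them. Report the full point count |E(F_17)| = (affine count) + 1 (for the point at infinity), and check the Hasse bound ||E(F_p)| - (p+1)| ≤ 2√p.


Affine points = {(4, 1), (4, 16), (7, 0), (8, 6), (8, 11), (9, 1), (9, 16), (13, 6), (13, 11), (14, 5), (14, 12), (15, 8), (15, 9)}; affine count = 13; |E(F_17)| = 14.

Discriminant check: Δ ∝ 4a³ + 27b² = 4·3³ + 27·10² = 4·27 + 27·100 ≡ 3 (mod 17). Nonzero ⇒ E is nonsingular.
For each x ∈ F_17, compute rhs = x³ + 3·x + 10 mod 17, then count y ∈ F_17 with y² ≡ rhs.
  x = 0: rhs = 10, matching y values: none (0 points).
  x = 1: rhs = 14, matching y values: none (0 points).
  x = 2: rhs = 7, matching y values: none (0 points).
  x = 3: rhs = 12, matching y values: none (0 points).
  x = 4: rhs = 1, matching y values: 1, 16 (2 points).
  x = 5: rhs = 14, matching y values: none (0 points).
  x = 6: rhs = 6, matching y values: none (0 points).
  x = 7: rhs = 0, matching y values: 0 (1 points).
  x = 8: rhs = 2, matching y values: 6, 11 (2 points).
  x = 9: rhs = 1, matching y values: 1, 16 (2 points).
  x = 10: rhs = 3, matching y values: none (0 points).
  x = 11: rhs = 14, matching y values: none (0 points).
  x = 12: rhs = 6, matching y values: none (0 points).
  x = 13: rhs = 2, matching y values: 6, 11 (2 points).
  x = 14: rhs = 8, matching y values: 5, 12 (2 points).
  x = 15: rhs = 13, matching y values: 8, 9 (2 points).
  x = 16: rhs = 6, matching y values: none (0 points).
Total affine count: 13.
Full point count |E(F_17)| = 13 + 1 = 14.
Hasse bound: |14 − (17+1)| = |-4| = 4 ≤ 2√17 ≈ 8.2462 ✓.


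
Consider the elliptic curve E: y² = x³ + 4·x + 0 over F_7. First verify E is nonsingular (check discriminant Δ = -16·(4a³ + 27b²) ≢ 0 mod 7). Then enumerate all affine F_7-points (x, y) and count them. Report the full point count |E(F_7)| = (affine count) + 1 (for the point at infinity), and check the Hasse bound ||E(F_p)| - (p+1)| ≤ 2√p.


Affine points = {(0, 0), (2, 3), (2, 4), (3, 2), (3, 5), (6, 3), (6, 4)}; affine count = 7; |E(F_7)| = 8.

Discriminant check: Δ ∝ 4a³ + 27b² = 4·4³ + 27·0² = 4·64 + 27·0 ≡ 4 (mod 7). Nonzero ⇒ E is nonsingular.
For each x ∈ F_7, compute rhs = x³ + 4·x + 0 mod 7, then count y ∈ F_7 with y² ≡ rhs.
  x = 0: rhs = 0, matching y values: 0 (1 points).
  x = 1: rhs = 5, matching y values: none (0 points).
  x = 2: rhs = 2, matching y values: 3, 4 (2 points).
  x = 3: rhs = 4, matching y values: 2, 5 (2 points).
  x = 4: rhs = 3, matching y values: none (0 points).
  x = 5: rhs = 5, matching y values: none (0 points).
  x = 6: rhs = 2, matching y values: 3, 4 (2 points).
Total affine count: 7.
Full point count |E(F_7)| = 7 + 1 = 8.
Hasse bound: |8 − (7+1)| = |0| = 0 ≤ 2√7 ≈ 5.2915 ✓.


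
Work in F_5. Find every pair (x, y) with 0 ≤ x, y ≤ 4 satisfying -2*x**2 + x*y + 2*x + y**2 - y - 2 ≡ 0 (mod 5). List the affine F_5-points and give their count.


Affine F_5-points: {(0, 2), (0, 4), (2, 2), (3, 4)}; count = 4.

For each of the 25 pairs (x, y) ∈ F_5², evaluate f(x, y) mod 5. Record the zeros.
  x = 0: [0↦3, 1↦3, 2↦0, 3↦4, 4↦0]  zeros at y ∈ {2, 4}
  x = 1: [0↦3, 1↦4, 2↦2, 3↦2, 4↦4]  zeros at y ∈ ∅
  x = 2: [0↦4, 1↦1, 2↦0, 3↦1, 4↦4]  zeros at y ∈ {2}
  x = 3: [0↦1, 1↦4, 2↦4, 3↦1, 4↦0]  zeros at y ∈ {4}
  x = 4: [0↦4, 1↦3, 2↦4, 3↦2, 4↦2]  zeros at y ∈ ∅
Collecting zeros: affine points = {(0, 2), (0, 4), (2, 2), (3, 4)}.
Total count |C(F_5)_aff| = 4.


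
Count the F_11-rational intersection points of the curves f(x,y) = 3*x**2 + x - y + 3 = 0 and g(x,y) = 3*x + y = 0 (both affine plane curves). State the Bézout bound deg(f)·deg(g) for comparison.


Common zeros: ∅; count = 0; Bézout bound = 2.

deg(f) = 2, deg(g) = 1, so Bézout bound = 2.
Scan x ∈ F_11. For each x, list the y ∈ F_11 with f(x, y) ≡ 0 and those with g(x, y) ≡ 0 (mod 11); the common zeros in that column are the intersection.
  x = 0: f ≡ 0 at y ∈ {3}; g ≡ 0 at y ∈ {0}; common: ∅.
  x = 1: f ≡ 0 at y ∈ {7}; g ≡ 0 at y ∈ {8}; common: ∅.
  x = 2: f ≡ 0 at y ∈ {6}; g ≡ 0 at y ∈ {5}; common: ∅.
  x = 3: f ≡ 0 at y ∈ {0}; g ≡ 0 at y ∈ {2}; common: ∅.
  x = 4: f ≡ 0 at y ∈ {0}; g ≡ 0 at y ∈ {10}; common: ∅.
  x = 5: f ≡ 0 at y ∈ {6}; g ≡ 0 at y ∈ {7}; common: ∅.
  x = 6: f ≡ 0 at y ∈ {7}; g ≡ 0 at y ∈ {4}; common: ∅.
  x = 7: f ≡ 0 at y ∈ {3}; g ≡ 0 at y ∈ {1}; common: ∅.
  x = 8: f ≡ 0 at y ∈ {5}; g ≡ 0 at y ∈ {9}; common: ∅.
  x = 9: f ≡ 0 at y ∈ {2}; g ≡ 0 at y ∈ {6}; common: ∅.
  x = 10: f ≡ 0 at y ∈ {5}; g ≡ 0 at y ∈ {3}; common: ∅.
Collecting: common zeros = ∅, so the count is 0.
Comparison with the Bézout bound: 0 ≤ 2 = deg(f)·deg(g), as expected for curves with no common component (the affine F_11-count falls short of the bound because intersections may lie at infinity, over extension fields, or carry multiplicity).


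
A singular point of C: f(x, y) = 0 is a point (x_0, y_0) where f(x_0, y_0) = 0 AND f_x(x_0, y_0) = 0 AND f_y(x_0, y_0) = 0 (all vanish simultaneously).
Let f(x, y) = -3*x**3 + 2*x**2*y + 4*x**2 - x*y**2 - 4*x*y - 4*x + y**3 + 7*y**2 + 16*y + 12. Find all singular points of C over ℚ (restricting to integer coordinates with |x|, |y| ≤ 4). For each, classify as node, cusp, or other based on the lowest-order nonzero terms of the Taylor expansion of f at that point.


Singular points: {(0, -2)}; classification: cusp.

Compute partial derivatives:
  f_x = -9*x**2 + 4*x*y + 8*x - y**2 - 4*y - 4.
  f_y = 2*x**2 - 2*x*y - 4*x + 3*y**2 + 14*y + 16.
Scan x_0 ∈ {−4, ..., 4}. For each x_0, f_y(x_0, y) is a polynomial in y; find its integer roots y ∈ {−4, ..., 4}, then test f_x and f at those candidates.
  x = -4: f_y(-4, y) = 3*y**2 + 22*y + 64; no integer root y with |y| ≤ 4.
  x = -3: f_y(-3, y) = 3*y**2 + 20*y + 46; no integer root y with |y| ≤ 4.
  x = -2: f_y(-2, y) = 3*y**2 + 18*y + 32; no integer root y with |y| ≤ 4.
  x = -1: f_y(-1, y) = 3*y**2 + 16*y + 22; no integer root y with |y| ≤ 4.
  x = 0: f_y(0, y) = 3*y**2 + 14*y + 16; vanishes at y ∈ {-2}. (0, -2): f_x = 0, f = 0 — SINGULAR.
  x = 1: f_y(1, y) = 3*y**2 + 12*y + 14; no integer root y with |y| ≤ 4.
  x = 2: f_y(2, y) = 3*y**2 + 10*y + 16; no integer root y with |y| ≤ 4.
  x = 3: f_y(3, y) = 3*y**2 + 8*y + 22; no integer root y with |y| ≤ 4.
  x = 4: f_y(4, y) = 3*y**2 + 6*y + 32; no integer root y with |y| ≤ 4.
Only singular point on the grid: (0, -2).
Classify: substitute x = 0 + u, y = -2 + v and expand: f = -3*u**3 + 2*u**2*v - u*v**2 + v**3 + v**2.
No constant or linear terms (consistent with a singular point). Quadratic part: v**2. Cubic part: -3*u**3 + 2*u**2*v - u*v**2 + v**3.
The quadratic part v**2 is a perfect square, so there is a single (double) tangent line v = 0, i.e. y = -2. Restricting the cubic part to that line (v = 0) leaves -3*u**3 ≠ 0, so f is not divisible by v and the branch is v² ≈ 3*u**3 to lowest order — this is a cusp.
Classification: cusp.


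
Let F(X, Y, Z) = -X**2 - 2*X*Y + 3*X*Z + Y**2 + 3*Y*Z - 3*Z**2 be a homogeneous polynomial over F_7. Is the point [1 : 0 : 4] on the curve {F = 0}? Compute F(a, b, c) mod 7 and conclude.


F(1,0,4) ≡ 5 (mod 7); P is NOT on the curve.

Evaluate F(1, 0, 4) term-by-term (mod 7).
  -X**2 ↦ -1·1·1·1 = -1
  -2*X*Y ↦ -2·1·0·1 = 0
  3*X*Z ↦ 3·1·1·4 = 12
  Y**2 ↦ 1·1·0·1 = 0
  3*Y*Z ↦ 3·1·0·4 = 0
  -3*Z**2 ↦ -3·1·1·16 = -48
Sum: F(1, 0, 4) = (-1) + (0) + (12) + (0) + (0) + (-48) = -37.
Reducing mod 7: -37 ≡ 5 (mod 7).
Since F(a, b, c) ≡ 5 ≠ 0 (mod 7), P does NOT lie on the curve.


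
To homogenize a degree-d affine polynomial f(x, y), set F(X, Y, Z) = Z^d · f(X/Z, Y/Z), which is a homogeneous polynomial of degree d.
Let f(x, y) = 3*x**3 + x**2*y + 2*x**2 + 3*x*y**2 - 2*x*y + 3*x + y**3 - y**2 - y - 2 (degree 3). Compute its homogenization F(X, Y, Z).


F(X, Y, Z) = 3*X**3 + X**2*Y + 2*X**2*Z + 3*X*Y**2 - 2*X*Y*Z + 3*X*Z**2 + Y**3 - Y**2*Z - Y*Z**2 - 2*Z**3

deg(f) = 3.
Substitute x = X/Z, y = Y/Z into f, then multiply by Z^3.
  monomial 3·x^3·y^0 ↦ 3·X^3·Y^0·Z^0.
  monomial 1·x^2·y^1 ↦ 1·X^2·Y^1·Z^0.
  monomial 2·x^2·y^0 ↦ 2·X^2·Y^0·Z^1.
  monomial 3·x^1·y^2 ↦ 3·X^1·Y^2·Z^0.
  monomial -2·x^1·y^1 ↦ -2·X^1·Y^1·Z^1.
  monomial 3·x^1·y^0 ↦ 3·X^1·Y^0·Z^2.
  monomial 1·x^0·y^3 ↦ 1·X^0·Y^3·Z^0.
  monomial -1·x^0·y^2 ↦ -1·X^0·Y^2·Z^1.
  monomial -1·x^0·y^1 ↦ -1·X^0·Y^1·Z^2.
  monomial -2·x^0·y^0 ↦ -2·X^0·Y^0·Z^3.
Collecting: F(X, Y, Z) = 3*X**3 + X**2*Y + 2*X**2*Z + 3*X*Y**2 - 2*X*Y*Z + 3*X*Z**2 + Y**3 - Y**2*Z - Y*Z**2 - 2*Z**3.


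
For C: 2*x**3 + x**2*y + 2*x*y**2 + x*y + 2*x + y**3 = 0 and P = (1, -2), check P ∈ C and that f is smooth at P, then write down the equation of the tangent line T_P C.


Tangent line at P: 10*x + 6*y + 2 = 0.

Step 1: f(1, -2) = 0, so P lies on C.
Step 2: partial derivatives
  f_x(x, y) = 6*x**2 + 2*x*y + 2*y**2 + y + 2, f_y(x, y) = x**2 + 4*x*y + x + 3*y**2.
  f_x(P) = 10, f_y(P) = 6 (gradient nonzero, so P is smooth).
Step 3: tangent line at P: 10·(x − 1) + 6·(y − -2) = 0.
Expanding: 10*x + 6*y + 2 = 0.


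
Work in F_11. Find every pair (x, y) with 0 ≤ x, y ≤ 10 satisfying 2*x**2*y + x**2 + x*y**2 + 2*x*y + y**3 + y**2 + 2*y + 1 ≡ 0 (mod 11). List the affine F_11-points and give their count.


Affine F_11-points: {(0, 7), (1, 1), (2, 5), (3, 4), (4, 9), (6, 3), (7, 9), (8, 8), (9, 1), (9, 4), (9, 7)}; count = 11.

For each of the 121 pairs (x, y) ∈ F_11², evaluate f(x, y) mod 11. Record the zeros.
  x = 0: [0↦1, 1↦5, 2↦6, 3↦10, 4↦1, 5↦7, 6↦1, 7↦0, 8↦10, 9↦4, 10↦10]  zeros at y ∈ {7}
  x = 1: [0↦2, 1↦0, 2↦8, 3↦10, 4↦1, 5↦9, 6↦7, 7↦1, 8↦8, 9↦1, 10↦8]  zeros at y ∈ {1}
  x = 2: [0↦5, 1↦1, 2↦9, 3↦2, 4↦8, 5↦0, 6↦6, 7↦10, 8↦7, 9↦3, 10↦4]  zeros at y ∈ {5}
  x = 3: [0↦10, 1↦8, 2↦9, 3↦8, 4↦0, 5↦2, 6↦9, 7↦5, 8↦7, 9↦10, 10↦9]  zeros at y ∈ {4}
  x = 4: [0↦6, 1↦10, 2↦8, 3↦6, 4↦10, 5↦4, 6↦5, 7↦8, 8↦8, 9↦0, 10↦1]  zeros at y ∈ {9}
  x = 5: [0↦4, 1↦7, 2↦6, 3↦7, 4↦5, 5↦6, 6↦5, 7↦8, 8↦10, 9↦6, 10↦2]  zeros at y ∈ ∅
  x = 6: [0↦4, 1↦10, 2↦3, 3↦0, 4↦7, 5↦8, 6↦9, 7↦5, 8↦2, 9↦6, 10↦1]  zeros at y ∈ {3}
  x = 7: [0↦6, 1↦8, 2↦10, 3↦7, 4↦5, 5↦10, 6↦6, 7↦10, 8↦6, 9↦0, 10↦9]  zeros at y ∈ {9}
  x = 8: [0↦10, 1↦1, 2↦5, 3↦6, 4↦10, 5↦1, 6↦7, 7↦1, 8↦0, 9↦10, 10↦4]  zeros at y ∈ {8}
  x = 9: [0↦5, 1↦0, 2↦10, 3↦8, 4↦0, 5↦3, 6↦1, 7↦0, 8↦6, 9↦3, 10↦8]  zeros at y ∈ {1, 4, 7}
  x = 10: [0↦2, 1↦5, 2↦3, 3↦2, 4↦8, 5↦5, 6↦10, 7↦7, 8↦2, 9↦1, 10↦10]  zeros at y ∈ ∅
Collecting zeros: affine points = {(0, 7), (1, 1), (2, 5), (3, 4), (4, 9), (6, 3), (7, 9), (8, 8), (9, 1), (9, 4), (9, 7)}.
Total count |C(F_11)_aff| = 11.


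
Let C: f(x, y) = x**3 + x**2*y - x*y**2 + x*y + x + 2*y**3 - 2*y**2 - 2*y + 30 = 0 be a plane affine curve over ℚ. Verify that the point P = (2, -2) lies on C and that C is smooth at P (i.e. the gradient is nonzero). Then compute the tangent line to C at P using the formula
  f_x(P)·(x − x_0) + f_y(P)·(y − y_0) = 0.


Tangent line at P: -x + 44*y + 90 = 0.

Step 1: f(2, -2) = 0, so P lies on C.
Step 2: partial derivatives
  f_x(x, y) = 3*x**2 + 2*x*y - y**2 + y + 1, f_y(x, y) = x**2 - 2*x*y + x + 6*y**2 - 4*y - 2.
  f_x(P) = -1, f_y(P) = 44 (gradient nonzero, so P is smooth).
Step 3: tangent line at P: -1·(x − 2) + 44·(y − -2) = 0.
Expanding: -x + 44*y + 90 = 0.


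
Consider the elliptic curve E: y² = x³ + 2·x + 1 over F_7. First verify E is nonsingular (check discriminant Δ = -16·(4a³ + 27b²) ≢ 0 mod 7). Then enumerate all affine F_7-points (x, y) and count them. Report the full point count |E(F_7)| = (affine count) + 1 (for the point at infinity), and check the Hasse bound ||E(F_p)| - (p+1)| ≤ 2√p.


Affine points = {(0, 1), (0, 6), (1, 2), (1, 5)}; affine count = 4; |E(F_7)| = 5.

Discriminant check: Δ ∝ 4a³ + 27b² = 4·2³ + 27·1² = 4·8 + 27·1 ≡ 3 (mod 7). Nonzero ⇒ E is nonsingular.
For each x ∈ F_7, compute rhs = x³ + 2·x + 1 mod 7, then count y ∈ F_7 with y² ≡ rhs.
  x = 0: rhs = 1, matching y values: 1, 6 (2 points).
  x = 1: rhs = 4, matching y values: 2, 5 (2 points).
  x = 2: rhs = 6, matching y values: none (0 points).
  x = 3: rhs = 6, matching y values: none (0 points).
  x = 4: rhs = 3, matching y values: none (0 points).
  x = 5: rhs = 3, matching y values: none (0 points).
  x = 6: rhs = 5, matching y values: none (0 points).
Total affine count: 4.
Full point count |E(F_7)| = 4 + 1 = 5.
Hasse bound: |5 − (7+1)| = |-3| = 3 ≤ 2√7 ≈ 5.2915 ✓.


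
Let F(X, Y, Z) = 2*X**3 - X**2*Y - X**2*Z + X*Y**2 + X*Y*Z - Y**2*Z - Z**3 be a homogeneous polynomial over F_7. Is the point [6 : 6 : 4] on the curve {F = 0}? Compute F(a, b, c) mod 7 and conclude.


F(6,6,4) ≡ 0 (mod 7); P is on the curve.

Evaluate F(6, 6, 4) term-by-term (mod 7).
  2*X**3 ↦ 2·216·1·1 = 432
  -X**2*Y ↦ -1·36·6·1 = -216
  -X**2*Z ↦ -1·36·1·4 = -144
  X*Y**2 ↦ 1·6·36·1 = 216
  X*Y*Z ↦ 1·6·6·4 = 144
  -Y**2*Z ↦ -1·1·36·4 = -144
  -Z**3 ↦ -1·1·1·64 = -64
Sum: F(6, 6, 4) = (432) + (-216) + (-144) + (216) + (144) + (-144) + (-64) = 224.
Reducing mod 7: 224 ≡ 0 (mod 7).
Since F(a, b, c) ≡ 0 (mod 7), P lies on the curve.


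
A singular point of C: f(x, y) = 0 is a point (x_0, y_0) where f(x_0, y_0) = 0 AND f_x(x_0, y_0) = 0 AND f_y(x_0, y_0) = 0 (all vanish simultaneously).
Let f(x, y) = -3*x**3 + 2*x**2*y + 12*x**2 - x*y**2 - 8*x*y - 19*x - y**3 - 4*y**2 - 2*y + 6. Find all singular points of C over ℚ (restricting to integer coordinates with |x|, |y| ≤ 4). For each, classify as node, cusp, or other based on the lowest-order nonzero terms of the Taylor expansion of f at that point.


Singular points: {(1, -2)}; classification: node.

Compute partial derivatives:
  f_x = -9*x**2 + 4*x*y + 24*x - y**2 - 8*y - 19.
  f_y = 2*x**2 - 2*x*y - 8*x - 3*y**2 - 8*y - 2.
Scan x_0 ∈ {−4, ..., 4}. For each x_0, f_y(x_0, y) is a polynomial in y; find its integer roots y ∈ {−4, ..., 4}, then test f_x and f at those candidates.
  x = -4: f_y(-4, y) = 62 - 3*y**2; no integer root y with |y| ≤ 4.
  x = -3: f_y(-3, y) = -3*y**2 - 2*y + 40; vanishes at y ∈ {-4}. (-3, -4): f_x = -108 ≠ 0.
  x = -2: f_y(-2, y) = -3*y**2 - 4*y + 22; no integer root y with |y| ≤ 4.
  x = -1: f_y(-1, y) = -3*y**2 - 6*y + 8; no integer root y with |y| ≤ 4.
  x = 0: f_y(0, y) = -3*y**2 - 8*y - 2; no integer root y with |y| ≤ 4.
  x = 1: f_y(1, y) = -3*y**2 - 10*y - 8; vanishes at y ∈ {-2}. (1, -2): f_x = 0, f = 0 — SINGULAR.
  x = 2: f_y(2, y) = -3*y**2 - 12*y - 10; no integer root y with |y| ≤ 4.
  x = 3: f_y(3, y) = -3*y**2 - 14*y - 8; vanishes at y ∈ {-4}. (3, -4): f_x = -60 ≠ 0.
  x = 4: f_y(4, y) = -3*y**2 - 16*y - 2; no integer root y with |y| ≤ 4.
Only singular point on the grid: (1, -2).
Classify: substitute x = 1 + u, y = -2 + v and expand: f = -3*u**3 + 2*u**2*v - u**2 - u*v**2 - v**3 + v**2.
No constant or linear terms (consistent with a singular point). Quadratic part: -u**2 + v**2. Cubic part: -3*u**3 + 2*u**2*v - u*v**2 - v**3.
The quadratic part v**2 - u**2 = (v − u)(v + u) splits into two distinct linear factors, so there are two distinct tangent lines y − -2 = ±(x − 1) — this is a node (ordinary double point).
Classification: node.


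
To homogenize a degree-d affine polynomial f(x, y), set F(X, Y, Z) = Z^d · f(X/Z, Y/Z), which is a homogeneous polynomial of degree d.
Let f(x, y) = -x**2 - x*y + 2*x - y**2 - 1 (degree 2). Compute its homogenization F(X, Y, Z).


F(X, Y, Z) = -X**2 - X*Y + 2*X*Z - Y**2 - Z**2

deg(f) = 2.
Substitute x = X/Z, y = Y/Z into f, then multiply by Z^2.
  monomial -1·x^2·y^0 ↦ -1·X^2·Y^0·Z^0.
  monomial -1·x^1·y^1 ↦ -1·X^1·Y^1·Z^0.
  monomial 2·x^1·y^0 ↦ 2·X^1·Y^0·Z^1.
  monomial -1·x^0·y^2 ↦ -1·X^0·Y^2·Z^0.
  monomial -1·x^0·y^0 ↦ -1·X^0·Y^0·Z^2.
Collecting: F(X, Y, Z) = -X**2 - X*Y + 2*X*Z - Y**2 - Z**2.


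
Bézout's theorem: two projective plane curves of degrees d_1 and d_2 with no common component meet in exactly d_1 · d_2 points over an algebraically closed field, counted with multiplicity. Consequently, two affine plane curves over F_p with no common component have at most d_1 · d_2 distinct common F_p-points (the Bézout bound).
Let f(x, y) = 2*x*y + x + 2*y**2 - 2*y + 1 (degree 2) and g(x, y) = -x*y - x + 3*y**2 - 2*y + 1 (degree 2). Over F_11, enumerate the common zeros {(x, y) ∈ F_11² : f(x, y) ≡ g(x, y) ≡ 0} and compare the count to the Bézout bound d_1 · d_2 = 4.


Common zeros: {(5, 8)}; count = 1; Bézout bound = 4.

deg(f) = 2, deg(g) = 2, so Bézout bound = 4.
Scan x ∈ F_11. For each x, list the y ∈ F_11 with f(x, y) ≡ 0 and those with g(x, y) ≡ 0 (mod 11); the common zeros in that column are the intersection.
  x = 0: f ≡ 0 at y ∈ ∅; g ≡ 0 at y ∈ {3, 5}; common: ∅.
  x = 1: f ≡ 0 at y ∈ ∅; g ≡ 0 at y ∈ {0, 1}; common: ∅.
  x = 2: f ≡ 0 at y ∈ ∅; g ≡ 0 at y ∈ ∅; common: ∅.
  x = 3: f ≡ 0 at y ∈ ∅; g ≡ 0 at y ∈ {2, 7}; common: ∅.
  x = 4: f ≡ 0 at y ∈ ∅; g ≡ 0 at y ∈ ∅; common: ∅.
  x = 5: f ≡ 0 at y ∈ {8, 10}; g ≡ 0 at y ∈ {8, 9}; common: {8}.
  x = 6: f ≡ 0 at y ∈ {3}; g ≡ 0 at y ∈ {4, 6}; common: ∅.
  x = 7: f ≡ 0 at y ∈ {1, 4}; g ≡ 0 at y ∈ ∅; common: ∅.
  x = 8: f ≡ 0 at y ∈ {6, 9}; g ≡ 0 at y ∈ ∅; common: ∅.
  x = 9: f ≡ 0 at y ∈ {7}; g ≡ 0 at y ∈ ∅; common: ∅.
  x = 10: f ≡ 0 at y ∈ {0, 2}; g ≡ 0 at y ∈ ∅; common: ∅.
Collecting: common zeros = {(5, 8)}, so the count is 1.
Comparison with the Bézout bound: 1 ≤ 4 = deg(f)·deg(g), as expected for curves with no common component (the affine F_11-count falls short of the bound because intersections may lie at infinity, over extension fields, or carry multiplicity).
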